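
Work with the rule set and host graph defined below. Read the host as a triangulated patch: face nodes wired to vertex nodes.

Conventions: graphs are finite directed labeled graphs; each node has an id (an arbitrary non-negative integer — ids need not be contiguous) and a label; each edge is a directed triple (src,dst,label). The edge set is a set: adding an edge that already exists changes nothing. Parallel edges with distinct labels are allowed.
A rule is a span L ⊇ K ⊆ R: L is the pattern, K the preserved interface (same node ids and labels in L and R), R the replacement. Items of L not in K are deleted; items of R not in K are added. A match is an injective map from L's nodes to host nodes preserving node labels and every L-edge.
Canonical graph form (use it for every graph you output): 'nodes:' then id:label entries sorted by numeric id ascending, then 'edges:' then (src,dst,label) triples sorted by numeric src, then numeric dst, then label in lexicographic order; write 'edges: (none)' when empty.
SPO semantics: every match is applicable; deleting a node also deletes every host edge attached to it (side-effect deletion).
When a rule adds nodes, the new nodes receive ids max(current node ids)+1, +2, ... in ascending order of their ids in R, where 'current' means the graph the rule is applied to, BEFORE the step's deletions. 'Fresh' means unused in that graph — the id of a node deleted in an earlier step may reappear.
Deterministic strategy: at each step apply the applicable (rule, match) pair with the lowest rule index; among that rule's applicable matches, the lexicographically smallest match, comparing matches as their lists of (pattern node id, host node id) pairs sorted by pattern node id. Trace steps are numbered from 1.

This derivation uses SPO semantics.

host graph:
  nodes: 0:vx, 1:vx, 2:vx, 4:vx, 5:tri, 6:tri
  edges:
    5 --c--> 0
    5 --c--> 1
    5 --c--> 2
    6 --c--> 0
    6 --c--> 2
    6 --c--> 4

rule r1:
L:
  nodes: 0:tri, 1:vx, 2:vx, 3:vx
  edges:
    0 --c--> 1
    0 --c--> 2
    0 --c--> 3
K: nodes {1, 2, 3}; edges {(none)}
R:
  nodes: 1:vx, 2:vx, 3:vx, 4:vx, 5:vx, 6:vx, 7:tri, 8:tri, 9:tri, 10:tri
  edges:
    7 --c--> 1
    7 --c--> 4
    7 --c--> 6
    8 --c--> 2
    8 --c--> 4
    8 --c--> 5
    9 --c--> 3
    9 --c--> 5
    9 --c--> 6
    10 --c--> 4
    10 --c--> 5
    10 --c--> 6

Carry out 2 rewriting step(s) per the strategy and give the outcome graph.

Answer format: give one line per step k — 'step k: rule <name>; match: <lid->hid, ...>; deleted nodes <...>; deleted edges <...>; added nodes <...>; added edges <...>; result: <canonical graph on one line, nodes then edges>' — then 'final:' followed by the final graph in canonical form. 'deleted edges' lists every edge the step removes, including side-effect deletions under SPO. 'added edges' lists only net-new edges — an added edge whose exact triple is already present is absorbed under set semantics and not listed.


step 1: rule r1; match: 0->5, 1->0, 2->1, 3->2; deleted nodes 5; deleted edges (5,0,c); (5,1,c); (5,2,c); added nodes 7, 8, 9, 10, 11, 12, 13; added edges (10,0,c); (10,7,c); (10,9,c); (11,1,c); (11,7,c); (11,8,c); (12,2,c); (12,8,c); (12,9,c); (13,7,c); (13,8,c); (13,9,c); result: nodes: 0:vx, 1:vx, 2:vx, 4:vx, 6:tri, 7:vx, 8:vx, 9:vx, 10:tri, 11:tri, 12:tri, 13:tri edges: (6,0,c); (6,2,c); (6,4,c); (10,0,c); (10,7,c); (10,9,c); (11,1,c); (11,7,c); (11,8,c); (12,2,c); (12,8,c); (12,9,c); (13,7,c); (13,8,c); (13,9,c)
step 2: rule r1; match: 0->6, 1->0, 2->2, 3->4; deleted nodes 6; deleted edges (6,0,c); (6,2,c); (6,4,c); added nodes 14, 15, 16, 17, 18, 19, 20; added edges (17,0,c); (17,14,c); (17,16,c); (18,2,c); (18,14,c); (18,15,c); (19,4,c); (19,15,c); (19,16,c); (20,14,c); (20,15,c); (20,16,c); result: nodes: 0:vx, 1:vx, 2:vx, 4:vx, 7:vx, 8:vx, 9:vx, 10:tri, 11:tri, 12:tri, 13:tri, 14:vx, 15:vx, 16:vx, 17:tri, 18:tri, 19:tri, 20:tri edges: (10,0,c); (10,7,c); (10,9,c); (11,1,c); (11,7,c); (11,8,c); (12,2,c); (12,8,c); (12,9,c); (13,7,c); (13,8,c); (13,9,c); (17,0,c); (17,14,c); (17,16,c); (18,2,c); (18,14,c); (18,15,c); (19,4,c); (19,15,c); (19,16,c); (20,14,c); (20,15,c); (20,16,c)
final:
nodes: 0:vx, 1:vx, 2:vx, 4:vx, 7:vx, 8:vx, 9:vx, 10:tri, 11:tri, 12:tri, 13:tri, 14:vx, 15:vx, 16:vx, 17:tri, 18:tri, 19:tri, 20:tri
edges: (10,0,c); (10,7,c); (10,9,c); (11,1,c); (11,7,c); (11,8,c); (12,2,c); (12,8,c); (12,9,c); (13,7,c); (13,8,c); (13,9,c); (17,0,c); (17,14,c); (17,16,c); (18,2,c); (18,14,c); (18,15,c); (19,4,c); (19,15,c); (19,16,c); (20,14,c); (20,15,c); (20,16,c)


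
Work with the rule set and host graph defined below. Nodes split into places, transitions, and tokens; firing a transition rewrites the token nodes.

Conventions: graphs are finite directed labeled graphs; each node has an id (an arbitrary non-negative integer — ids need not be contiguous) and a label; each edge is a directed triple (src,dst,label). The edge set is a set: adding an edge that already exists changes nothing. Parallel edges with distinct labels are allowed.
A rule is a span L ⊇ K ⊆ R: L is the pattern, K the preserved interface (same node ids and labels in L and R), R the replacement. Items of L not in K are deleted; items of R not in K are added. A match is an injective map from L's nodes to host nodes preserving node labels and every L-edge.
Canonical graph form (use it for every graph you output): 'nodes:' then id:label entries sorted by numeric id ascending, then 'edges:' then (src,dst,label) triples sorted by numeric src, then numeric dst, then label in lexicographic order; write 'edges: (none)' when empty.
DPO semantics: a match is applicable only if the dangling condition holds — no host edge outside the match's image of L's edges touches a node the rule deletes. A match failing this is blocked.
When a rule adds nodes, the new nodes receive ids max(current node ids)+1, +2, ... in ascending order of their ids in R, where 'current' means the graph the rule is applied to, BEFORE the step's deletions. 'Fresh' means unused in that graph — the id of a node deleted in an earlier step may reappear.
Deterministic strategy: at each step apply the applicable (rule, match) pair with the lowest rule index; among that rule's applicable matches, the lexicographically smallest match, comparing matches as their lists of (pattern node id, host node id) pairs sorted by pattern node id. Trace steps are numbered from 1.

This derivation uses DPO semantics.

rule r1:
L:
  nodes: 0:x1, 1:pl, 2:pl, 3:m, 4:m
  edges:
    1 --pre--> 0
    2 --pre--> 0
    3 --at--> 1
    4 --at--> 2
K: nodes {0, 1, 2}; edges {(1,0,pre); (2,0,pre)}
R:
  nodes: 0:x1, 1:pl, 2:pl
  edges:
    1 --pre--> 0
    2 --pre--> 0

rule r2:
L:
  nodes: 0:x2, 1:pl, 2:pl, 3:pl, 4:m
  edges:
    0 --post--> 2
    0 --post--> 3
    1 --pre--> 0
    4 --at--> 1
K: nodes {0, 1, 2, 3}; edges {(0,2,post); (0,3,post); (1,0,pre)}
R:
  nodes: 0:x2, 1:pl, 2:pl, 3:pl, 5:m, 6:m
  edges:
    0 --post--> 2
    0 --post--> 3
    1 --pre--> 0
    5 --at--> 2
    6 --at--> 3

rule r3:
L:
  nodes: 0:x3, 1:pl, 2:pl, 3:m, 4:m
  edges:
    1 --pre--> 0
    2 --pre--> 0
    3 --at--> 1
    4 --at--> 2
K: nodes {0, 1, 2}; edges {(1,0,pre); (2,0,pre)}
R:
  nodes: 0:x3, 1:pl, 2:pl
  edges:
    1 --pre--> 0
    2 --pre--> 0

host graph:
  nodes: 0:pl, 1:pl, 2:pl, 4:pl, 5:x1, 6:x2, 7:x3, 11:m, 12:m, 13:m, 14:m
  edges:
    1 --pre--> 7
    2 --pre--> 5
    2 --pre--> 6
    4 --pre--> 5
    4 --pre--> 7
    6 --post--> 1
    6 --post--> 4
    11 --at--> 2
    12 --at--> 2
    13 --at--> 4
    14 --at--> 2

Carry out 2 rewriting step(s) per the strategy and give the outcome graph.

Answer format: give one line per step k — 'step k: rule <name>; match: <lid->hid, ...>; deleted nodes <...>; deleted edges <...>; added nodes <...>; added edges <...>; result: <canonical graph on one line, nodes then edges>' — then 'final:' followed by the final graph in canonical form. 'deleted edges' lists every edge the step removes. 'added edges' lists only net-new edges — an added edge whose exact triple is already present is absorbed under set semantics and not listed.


step 1: rule r1; match: 0->5, 1->2, 2->4, 3->11, 4->13; deleted nodes 11, 13; deleted edges (11,2,at); (13,4,at); added nodes (none); added edges (none); result: nodes: 0:pl, 1:pl, 2:pl, 4:pl, 5:x1, 6:x2, 7:x3, 12:m, 14:m edges: (1,7,pre); (2,5,pre); (2,6,pre); (4,5,pre); (4,7,pre); (6,1,post); (6,4,post); (12,2,at); (14,2,at)
step 2: rule r2; match: 0->6, 1->2, 2->1, 3->4, 4->12; deleted nodes 12; deleted edges (12,2,at); added nodes 15, 16; added edges (15,1,at); (16,4,at); result: nodes: 0:pl, 1:pl, 2:pl, 4:pl, 5:x1, 6:x2, 7:x3, 14:m, 15:m, 16:m edges: (1,7,pre); (2,5,pre); (2,6,pre); (4,5,pre); (4,7,pre); (6,1,post); (6,4,post); (14,2,at); (15,1,at); (16,4,at)
final:
nodes: 0:pl, 1:pl, 2:pl, 4:pl, 5:x1, 6:x2, 7:x3, 14:m, 15:m, 16:m
edges: (1,7,pre); (2,5,pre); (2,6,pre); (4,5,pre); (4,7,pre); (6,1,post); (6,4,post); (14,2,at); (15,1,at); (16,4,at)


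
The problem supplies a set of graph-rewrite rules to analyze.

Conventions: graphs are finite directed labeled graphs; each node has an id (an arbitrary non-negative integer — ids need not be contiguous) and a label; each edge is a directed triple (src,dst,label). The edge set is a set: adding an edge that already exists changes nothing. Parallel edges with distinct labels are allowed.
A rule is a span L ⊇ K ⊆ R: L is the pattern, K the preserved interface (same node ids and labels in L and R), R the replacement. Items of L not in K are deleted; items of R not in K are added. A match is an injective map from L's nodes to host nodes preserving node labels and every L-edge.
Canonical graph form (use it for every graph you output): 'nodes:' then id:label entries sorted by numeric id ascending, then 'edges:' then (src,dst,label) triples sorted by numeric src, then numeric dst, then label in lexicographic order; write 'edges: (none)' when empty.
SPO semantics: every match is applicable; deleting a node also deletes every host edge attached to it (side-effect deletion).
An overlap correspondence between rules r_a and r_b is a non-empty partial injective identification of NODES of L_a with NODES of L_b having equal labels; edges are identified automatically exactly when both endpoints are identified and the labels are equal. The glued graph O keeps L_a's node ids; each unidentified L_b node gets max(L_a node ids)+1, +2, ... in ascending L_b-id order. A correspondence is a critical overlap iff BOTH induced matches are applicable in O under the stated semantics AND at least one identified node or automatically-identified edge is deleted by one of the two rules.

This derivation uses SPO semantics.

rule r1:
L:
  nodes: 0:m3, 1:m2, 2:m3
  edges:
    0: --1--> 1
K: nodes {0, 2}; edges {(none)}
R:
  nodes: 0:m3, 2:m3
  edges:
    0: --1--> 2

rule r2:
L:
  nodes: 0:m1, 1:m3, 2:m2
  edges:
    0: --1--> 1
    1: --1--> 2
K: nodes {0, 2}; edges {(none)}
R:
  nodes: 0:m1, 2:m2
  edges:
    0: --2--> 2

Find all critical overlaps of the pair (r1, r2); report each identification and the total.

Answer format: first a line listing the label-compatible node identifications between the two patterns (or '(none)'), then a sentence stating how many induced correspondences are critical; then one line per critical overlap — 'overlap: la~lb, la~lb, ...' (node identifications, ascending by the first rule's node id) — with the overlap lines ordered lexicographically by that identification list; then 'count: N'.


label-compatible node identifications between L(r1) and L(r2): 0~1, 1~2, 2~1
5 of the induced correspondences are critical overlaps of r1 and r2.
overlap: 0~1
overlap: 0~1, 1~2
overlap: 1~2
overlap: 1~2, 2~1
overlap: 2~1
count: 5


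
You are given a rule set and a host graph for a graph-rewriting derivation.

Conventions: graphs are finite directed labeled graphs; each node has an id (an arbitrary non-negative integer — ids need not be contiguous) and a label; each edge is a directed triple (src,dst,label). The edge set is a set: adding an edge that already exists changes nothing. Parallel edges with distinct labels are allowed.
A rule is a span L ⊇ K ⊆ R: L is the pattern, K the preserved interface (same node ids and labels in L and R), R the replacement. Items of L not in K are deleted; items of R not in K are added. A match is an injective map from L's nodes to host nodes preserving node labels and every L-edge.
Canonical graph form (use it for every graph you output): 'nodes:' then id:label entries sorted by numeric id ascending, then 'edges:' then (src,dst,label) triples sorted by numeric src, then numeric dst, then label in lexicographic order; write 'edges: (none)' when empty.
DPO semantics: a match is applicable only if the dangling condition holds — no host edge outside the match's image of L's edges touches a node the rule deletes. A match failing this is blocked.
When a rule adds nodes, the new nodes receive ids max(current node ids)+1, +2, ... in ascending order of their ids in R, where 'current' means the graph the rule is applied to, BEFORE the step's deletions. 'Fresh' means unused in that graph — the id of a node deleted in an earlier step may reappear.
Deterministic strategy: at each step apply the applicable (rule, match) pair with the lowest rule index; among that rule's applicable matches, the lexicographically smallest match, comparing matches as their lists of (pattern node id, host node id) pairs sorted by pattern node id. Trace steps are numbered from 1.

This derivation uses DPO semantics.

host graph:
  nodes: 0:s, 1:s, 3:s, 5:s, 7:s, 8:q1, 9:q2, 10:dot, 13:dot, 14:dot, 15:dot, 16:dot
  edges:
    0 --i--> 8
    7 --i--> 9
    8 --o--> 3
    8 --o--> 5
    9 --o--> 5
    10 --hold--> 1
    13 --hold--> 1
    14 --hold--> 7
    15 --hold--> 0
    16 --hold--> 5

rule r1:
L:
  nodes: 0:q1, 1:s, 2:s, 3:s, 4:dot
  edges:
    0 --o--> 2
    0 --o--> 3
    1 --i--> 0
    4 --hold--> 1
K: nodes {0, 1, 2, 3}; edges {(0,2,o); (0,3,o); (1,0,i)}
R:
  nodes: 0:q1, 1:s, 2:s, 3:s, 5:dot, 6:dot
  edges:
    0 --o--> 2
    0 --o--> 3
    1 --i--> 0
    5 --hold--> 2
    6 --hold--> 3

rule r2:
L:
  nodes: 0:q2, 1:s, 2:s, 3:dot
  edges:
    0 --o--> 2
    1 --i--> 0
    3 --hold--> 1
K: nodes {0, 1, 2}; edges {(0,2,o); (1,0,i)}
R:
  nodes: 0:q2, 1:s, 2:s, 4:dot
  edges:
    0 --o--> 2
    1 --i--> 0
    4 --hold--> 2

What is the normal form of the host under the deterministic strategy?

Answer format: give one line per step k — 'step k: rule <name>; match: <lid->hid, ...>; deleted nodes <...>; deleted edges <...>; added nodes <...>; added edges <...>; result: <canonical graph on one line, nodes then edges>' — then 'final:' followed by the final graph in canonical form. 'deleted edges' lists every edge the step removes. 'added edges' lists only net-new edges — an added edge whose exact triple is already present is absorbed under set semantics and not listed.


step 1: rule r1; match: 0->8, 1->0, 2->3, 3->5, 4->15; deleted nodes 15; deleted edges (15,0,hold); added nodes 17, 18; added edges (17,3,hold); (18,5,hold); result: nodes: 0:s, 1:s, 3:s, 5:s, 7:s, 8:q1, 9:q2, 10:dot, 13:dot, 14:dot, 16:dot, 17:dot, 18:dot edges: (0,8,i); (7,9,i); (8,3,o); (8,5,o); (9,5,o); (10,1,hold); (13,1,hold); (14,7,hold); (16,5,hold); (17,3,hold); (18,5,hold)
step 2: rule r2; match: 0->9, 1->7, 2->5, 3->14; deleted nodes 14; deleted edges (14,7,hold); added nodes 19; added edges (19,5,hold); result: nodes: 0:s, 1:s, 3:s, 5:s, 7:s, 8:q1, 9:q2, 10:dot, 13:dot, 16:dot, 17:dot, 18:dot, 19:dot edges: (0,8,i); (7,9,i); (8,3,o); (8,5,o); (9,5,o); (10,1,hold); (13,1,hold); (16,5,hold); (17,3,hold); (18,5,hold); (19,5,hold)
final:
nodes: 0:s, 1:s, 3:s, 5:s, 7:s, 8:q1, 9:q2, 10:dot, 13:dot, 16:dot, 17:dot, 18:dot, 19:dot
edges: (0,8,i); (7,9,i); (8,3,o); (8,5,o); (9,5,o); (10,1,hold); (13,1,hold); (16,5,hold); (17,3,hold); (18,5,hold); (19,5,hold)


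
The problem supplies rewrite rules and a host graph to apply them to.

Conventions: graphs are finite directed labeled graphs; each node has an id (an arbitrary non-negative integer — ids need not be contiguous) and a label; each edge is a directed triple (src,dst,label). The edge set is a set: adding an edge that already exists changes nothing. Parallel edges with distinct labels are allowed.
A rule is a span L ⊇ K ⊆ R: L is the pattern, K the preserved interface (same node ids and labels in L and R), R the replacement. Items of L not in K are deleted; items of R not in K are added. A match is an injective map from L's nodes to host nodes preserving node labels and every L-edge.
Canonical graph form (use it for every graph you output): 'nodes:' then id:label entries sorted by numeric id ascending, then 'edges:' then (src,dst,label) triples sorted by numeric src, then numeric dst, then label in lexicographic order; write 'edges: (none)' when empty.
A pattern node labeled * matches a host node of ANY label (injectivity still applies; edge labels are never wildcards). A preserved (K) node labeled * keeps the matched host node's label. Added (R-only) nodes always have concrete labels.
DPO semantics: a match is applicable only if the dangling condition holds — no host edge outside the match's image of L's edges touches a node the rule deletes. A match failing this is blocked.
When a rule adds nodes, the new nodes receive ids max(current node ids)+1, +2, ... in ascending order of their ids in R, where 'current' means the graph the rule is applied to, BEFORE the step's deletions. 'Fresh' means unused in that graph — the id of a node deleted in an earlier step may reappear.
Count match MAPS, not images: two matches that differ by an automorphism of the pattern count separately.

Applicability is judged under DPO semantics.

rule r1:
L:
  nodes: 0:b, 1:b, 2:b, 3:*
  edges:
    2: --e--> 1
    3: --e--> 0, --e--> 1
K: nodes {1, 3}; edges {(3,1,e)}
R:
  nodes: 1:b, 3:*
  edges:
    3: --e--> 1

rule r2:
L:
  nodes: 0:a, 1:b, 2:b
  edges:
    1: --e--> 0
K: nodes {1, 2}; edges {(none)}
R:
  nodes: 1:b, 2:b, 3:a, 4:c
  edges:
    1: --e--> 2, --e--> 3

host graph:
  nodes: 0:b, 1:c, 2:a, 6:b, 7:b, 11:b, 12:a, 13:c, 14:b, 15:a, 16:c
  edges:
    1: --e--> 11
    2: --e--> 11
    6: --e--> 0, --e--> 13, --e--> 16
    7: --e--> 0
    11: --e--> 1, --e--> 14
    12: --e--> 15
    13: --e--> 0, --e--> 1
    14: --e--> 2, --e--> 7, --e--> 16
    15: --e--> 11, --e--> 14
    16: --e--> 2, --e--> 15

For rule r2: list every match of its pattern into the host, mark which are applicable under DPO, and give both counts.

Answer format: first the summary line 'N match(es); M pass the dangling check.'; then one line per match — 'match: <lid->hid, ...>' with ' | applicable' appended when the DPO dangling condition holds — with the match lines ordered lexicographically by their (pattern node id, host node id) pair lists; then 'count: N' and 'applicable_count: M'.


4 match(es); 0 pass the dangling check.
match: 0->2, 1->14, 2->0
match: 0->2, 1->14, 2->6
match: 0->2, 1->14, 2->7
match: 0->2, 1->14, 2->11
count: 4
applicable_count: 0


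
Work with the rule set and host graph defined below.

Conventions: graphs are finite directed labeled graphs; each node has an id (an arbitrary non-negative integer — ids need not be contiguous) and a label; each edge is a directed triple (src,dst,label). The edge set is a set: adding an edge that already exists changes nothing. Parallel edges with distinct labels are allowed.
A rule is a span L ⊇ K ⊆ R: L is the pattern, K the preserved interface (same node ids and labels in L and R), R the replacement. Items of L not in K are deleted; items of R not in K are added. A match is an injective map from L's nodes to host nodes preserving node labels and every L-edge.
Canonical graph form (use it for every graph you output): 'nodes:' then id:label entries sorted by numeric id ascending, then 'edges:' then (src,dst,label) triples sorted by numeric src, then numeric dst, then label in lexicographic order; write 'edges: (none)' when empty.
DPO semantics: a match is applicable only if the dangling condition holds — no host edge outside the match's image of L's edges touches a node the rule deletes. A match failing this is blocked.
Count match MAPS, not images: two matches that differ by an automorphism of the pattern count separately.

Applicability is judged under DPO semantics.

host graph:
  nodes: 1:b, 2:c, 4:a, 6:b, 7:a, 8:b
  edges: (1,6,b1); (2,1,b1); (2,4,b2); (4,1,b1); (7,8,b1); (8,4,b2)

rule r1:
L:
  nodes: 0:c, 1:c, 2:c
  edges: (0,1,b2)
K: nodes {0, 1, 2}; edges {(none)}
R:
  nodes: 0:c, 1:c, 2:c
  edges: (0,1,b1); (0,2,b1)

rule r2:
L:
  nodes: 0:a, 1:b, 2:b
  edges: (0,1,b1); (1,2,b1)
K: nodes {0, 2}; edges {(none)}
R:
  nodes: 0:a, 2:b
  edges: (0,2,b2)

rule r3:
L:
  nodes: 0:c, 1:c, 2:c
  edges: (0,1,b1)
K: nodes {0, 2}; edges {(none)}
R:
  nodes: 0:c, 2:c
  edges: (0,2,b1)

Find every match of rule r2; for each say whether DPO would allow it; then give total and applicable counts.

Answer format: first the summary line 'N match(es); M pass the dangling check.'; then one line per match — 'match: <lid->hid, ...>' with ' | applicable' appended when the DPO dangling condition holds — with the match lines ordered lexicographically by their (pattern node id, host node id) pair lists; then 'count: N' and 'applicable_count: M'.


1 match(es); 0 pass the dangling check.
match: 0->4, 1->1, 2->6
count: 1
applicable_count: 0


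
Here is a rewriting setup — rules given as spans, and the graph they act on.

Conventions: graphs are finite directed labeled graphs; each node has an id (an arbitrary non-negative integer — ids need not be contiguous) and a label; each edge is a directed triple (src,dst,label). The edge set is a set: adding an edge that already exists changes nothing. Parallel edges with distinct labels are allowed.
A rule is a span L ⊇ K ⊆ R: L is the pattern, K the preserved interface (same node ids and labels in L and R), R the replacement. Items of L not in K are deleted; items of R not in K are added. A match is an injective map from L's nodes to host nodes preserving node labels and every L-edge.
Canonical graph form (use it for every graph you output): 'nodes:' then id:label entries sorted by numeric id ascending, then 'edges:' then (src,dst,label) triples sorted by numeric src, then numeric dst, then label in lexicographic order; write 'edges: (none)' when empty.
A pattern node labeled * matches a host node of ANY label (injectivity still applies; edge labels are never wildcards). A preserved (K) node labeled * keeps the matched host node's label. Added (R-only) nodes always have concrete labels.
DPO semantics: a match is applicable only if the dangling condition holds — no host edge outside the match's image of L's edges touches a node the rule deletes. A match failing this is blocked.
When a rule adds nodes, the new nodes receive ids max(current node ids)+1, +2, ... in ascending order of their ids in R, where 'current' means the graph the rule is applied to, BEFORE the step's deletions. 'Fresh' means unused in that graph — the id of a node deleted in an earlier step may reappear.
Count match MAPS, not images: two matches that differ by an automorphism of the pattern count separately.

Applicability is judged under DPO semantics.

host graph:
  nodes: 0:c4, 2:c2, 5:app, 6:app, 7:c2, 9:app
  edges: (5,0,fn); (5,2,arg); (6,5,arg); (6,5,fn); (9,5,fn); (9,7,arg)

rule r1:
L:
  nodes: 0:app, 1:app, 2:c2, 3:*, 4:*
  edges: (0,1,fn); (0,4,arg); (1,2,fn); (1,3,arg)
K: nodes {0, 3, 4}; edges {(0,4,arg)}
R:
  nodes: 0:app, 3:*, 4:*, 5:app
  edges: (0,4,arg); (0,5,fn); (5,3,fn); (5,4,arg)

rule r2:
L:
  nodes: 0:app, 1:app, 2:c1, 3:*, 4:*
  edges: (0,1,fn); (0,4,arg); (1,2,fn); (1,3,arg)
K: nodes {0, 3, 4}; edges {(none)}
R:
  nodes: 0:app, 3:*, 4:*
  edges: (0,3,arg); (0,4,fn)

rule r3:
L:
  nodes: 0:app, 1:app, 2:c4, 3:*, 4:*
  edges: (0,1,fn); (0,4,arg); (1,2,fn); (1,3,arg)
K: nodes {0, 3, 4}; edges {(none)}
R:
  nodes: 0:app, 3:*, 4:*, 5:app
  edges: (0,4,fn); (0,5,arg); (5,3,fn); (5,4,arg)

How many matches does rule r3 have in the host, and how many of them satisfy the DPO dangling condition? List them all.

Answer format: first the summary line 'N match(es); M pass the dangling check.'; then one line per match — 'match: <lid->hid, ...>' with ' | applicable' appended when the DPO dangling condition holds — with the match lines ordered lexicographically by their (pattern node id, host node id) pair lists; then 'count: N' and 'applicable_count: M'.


1 match(es); 0 pass the dangling check.
match: 0->9, 1->5, 2->0, 3->2, 4->7
count: 1
applicable_count: 0


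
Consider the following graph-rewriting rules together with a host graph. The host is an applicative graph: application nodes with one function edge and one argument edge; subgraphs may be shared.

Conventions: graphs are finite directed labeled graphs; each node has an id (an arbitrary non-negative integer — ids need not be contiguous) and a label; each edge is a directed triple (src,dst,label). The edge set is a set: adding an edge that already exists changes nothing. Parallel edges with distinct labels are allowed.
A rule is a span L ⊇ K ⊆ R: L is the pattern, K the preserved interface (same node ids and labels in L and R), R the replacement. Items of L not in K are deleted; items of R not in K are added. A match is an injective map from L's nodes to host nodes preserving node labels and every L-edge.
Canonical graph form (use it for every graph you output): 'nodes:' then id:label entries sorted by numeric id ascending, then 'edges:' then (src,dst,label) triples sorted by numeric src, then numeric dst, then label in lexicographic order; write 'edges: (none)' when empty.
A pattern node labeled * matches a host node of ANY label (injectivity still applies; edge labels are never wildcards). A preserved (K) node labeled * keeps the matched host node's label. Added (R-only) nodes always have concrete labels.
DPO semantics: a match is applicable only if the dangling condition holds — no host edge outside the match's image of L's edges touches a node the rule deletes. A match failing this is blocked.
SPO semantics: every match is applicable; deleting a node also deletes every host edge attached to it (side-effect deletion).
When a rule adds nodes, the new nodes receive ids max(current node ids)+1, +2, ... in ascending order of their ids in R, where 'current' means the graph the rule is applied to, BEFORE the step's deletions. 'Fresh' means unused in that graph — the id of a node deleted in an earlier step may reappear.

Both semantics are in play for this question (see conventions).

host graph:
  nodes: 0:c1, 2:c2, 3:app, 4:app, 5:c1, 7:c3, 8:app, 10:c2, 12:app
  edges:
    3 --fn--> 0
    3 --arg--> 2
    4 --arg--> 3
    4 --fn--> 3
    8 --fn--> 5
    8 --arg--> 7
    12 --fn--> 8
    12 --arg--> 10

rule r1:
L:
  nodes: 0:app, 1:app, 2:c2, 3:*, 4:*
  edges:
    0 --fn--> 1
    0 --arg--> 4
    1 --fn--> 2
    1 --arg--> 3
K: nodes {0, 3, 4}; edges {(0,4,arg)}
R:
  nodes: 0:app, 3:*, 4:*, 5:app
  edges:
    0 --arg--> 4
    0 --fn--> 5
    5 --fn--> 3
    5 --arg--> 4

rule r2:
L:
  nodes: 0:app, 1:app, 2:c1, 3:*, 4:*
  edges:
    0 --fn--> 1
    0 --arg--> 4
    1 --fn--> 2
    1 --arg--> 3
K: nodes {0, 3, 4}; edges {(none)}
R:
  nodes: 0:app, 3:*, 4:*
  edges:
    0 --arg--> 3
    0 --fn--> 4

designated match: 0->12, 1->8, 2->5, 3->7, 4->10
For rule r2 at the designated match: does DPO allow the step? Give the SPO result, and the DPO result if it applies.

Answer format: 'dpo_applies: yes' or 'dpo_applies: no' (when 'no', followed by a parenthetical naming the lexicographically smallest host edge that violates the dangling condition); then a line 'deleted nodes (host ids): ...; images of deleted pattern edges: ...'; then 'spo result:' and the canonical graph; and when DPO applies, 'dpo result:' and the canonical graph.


dpo_applies: yes
deleted nodes (host ids): 5, 8; images of deleted pattern edges: (8,5,fn); (8,7,arg); (12,8,fn); (12,10,arg)
spo result:
nodes: 0:c1, 2:c2, 3:app, 4:app, 7:c3, 10:c2, 12:app
edges: (3,0,fn); (3,2,arg); (4,3,arg); (4,3,fn); (12,7,arg); (12,10,fn)
dpo result:
nodes: 0:c1, 2:c2, 3:app, 4:app, 7:c3, 10:c2, 12:app
edges: (3,0,fn); (3,2,arg); (4,3,arg); (4,3,fn); (12,7,arg); (12,10,fn)


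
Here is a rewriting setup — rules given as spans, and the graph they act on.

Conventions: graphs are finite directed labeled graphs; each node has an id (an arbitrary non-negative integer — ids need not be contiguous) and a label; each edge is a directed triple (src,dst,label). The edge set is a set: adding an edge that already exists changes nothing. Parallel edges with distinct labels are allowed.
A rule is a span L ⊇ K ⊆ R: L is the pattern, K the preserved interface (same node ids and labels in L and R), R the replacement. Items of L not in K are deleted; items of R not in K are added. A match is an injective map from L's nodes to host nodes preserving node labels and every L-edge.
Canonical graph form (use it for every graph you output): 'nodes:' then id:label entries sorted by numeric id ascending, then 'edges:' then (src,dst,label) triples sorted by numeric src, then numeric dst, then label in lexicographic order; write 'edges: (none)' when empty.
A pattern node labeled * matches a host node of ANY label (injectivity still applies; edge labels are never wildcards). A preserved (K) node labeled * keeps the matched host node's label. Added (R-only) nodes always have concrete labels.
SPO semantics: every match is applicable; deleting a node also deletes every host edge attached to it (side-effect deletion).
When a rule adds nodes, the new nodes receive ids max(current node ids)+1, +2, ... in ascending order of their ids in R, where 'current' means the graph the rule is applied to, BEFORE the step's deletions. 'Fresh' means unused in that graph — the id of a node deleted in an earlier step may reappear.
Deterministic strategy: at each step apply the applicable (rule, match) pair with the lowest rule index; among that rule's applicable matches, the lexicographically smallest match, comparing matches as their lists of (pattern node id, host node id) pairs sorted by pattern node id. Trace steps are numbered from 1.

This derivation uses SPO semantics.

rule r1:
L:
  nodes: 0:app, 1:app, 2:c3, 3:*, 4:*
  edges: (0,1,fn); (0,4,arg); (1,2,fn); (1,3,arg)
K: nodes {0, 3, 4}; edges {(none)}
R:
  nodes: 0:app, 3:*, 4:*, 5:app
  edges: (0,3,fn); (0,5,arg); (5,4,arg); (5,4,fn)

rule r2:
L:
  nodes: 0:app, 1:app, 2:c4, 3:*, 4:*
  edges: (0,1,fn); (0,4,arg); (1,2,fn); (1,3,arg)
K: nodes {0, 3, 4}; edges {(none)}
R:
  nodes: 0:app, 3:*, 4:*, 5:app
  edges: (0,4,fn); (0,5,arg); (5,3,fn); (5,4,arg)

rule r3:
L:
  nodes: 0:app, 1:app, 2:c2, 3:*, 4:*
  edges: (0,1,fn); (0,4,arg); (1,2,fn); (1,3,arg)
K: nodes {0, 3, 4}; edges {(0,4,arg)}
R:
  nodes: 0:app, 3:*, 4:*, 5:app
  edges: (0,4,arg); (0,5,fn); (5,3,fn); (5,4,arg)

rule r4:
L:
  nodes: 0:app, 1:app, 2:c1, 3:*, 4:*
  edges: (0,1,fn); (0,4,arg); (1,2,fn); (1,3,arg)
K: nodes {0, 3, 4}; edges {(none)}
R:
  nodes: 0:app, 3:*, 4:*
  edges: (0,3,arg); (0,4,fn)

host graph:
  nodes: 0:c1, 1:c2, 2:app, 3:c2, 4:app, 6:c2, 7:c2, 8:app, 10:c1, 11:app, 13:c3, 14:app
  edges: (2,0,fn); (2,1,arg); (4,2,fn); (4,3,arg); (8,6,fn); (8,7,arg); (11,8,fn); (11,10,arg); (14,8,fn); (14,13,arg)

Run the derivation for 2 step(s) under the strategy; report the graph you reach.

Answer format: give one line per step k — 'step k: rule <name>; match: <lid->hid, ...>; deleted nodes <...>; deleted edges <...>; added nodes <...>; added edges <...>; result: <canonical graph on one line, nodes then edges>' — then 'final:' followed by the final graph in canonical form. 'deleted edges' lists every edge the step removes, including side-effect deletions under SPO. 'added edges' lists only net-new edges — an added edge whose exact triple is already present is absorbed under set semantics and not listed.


step 1: rule r3; match: 0->11, 1->8, 2->6, 3->7, 4->10; deleted nodes 6, 8; deleted edges (8,6,fn); (8,7,arg); (11,8,fn); (14,8,fn); added nodes 15; added edges (11,15,fn); (15,7,fn); (15,10,arg); result: nodes: 0:c1, 1:c2, 2:app, 3:c2, 4:app, 7:c2, 10:c1, 11:app, 13:c3, 14:app, 15:app edges: (2,0,fn); (2,1,arg); (4,2,fn); (4,3,arg); (11,10,arg); (11,15,fn); (14,13,arg); (15,7,fn); (15,10,arg)
step 2: rule r4; match: 0->4, 1->2, 2->0, 3->1, 4->3; deleted nodes 0, 2; deleted edges (2,0,fn); (2,1,arg); (4,2,fn); (4,3,arg); added nodes (none); added edges (4,1,arg); (4,3,fn); result: nodes: 1:c2, 3:c2, 4:app, 7:c2, 10:c1, 11:app, 13:c3, 14:app, 15:app edges: (4,1,arg); (4,3,fn); (11,10,arg); (11,15,fn); (14,13,arg); (15,7,fn); (15,10,arg)
final:
nodes: 1:c2, 3:c2, 4:app, 7:c2, 10:c1, 11:app, 13:c3, 14:app, 15:app
edges: (4,1,arg); (4,3,fn); (11,10,arg); (11,15,fn); (14,13,arg); (15,7,fn); (15,10,arg)


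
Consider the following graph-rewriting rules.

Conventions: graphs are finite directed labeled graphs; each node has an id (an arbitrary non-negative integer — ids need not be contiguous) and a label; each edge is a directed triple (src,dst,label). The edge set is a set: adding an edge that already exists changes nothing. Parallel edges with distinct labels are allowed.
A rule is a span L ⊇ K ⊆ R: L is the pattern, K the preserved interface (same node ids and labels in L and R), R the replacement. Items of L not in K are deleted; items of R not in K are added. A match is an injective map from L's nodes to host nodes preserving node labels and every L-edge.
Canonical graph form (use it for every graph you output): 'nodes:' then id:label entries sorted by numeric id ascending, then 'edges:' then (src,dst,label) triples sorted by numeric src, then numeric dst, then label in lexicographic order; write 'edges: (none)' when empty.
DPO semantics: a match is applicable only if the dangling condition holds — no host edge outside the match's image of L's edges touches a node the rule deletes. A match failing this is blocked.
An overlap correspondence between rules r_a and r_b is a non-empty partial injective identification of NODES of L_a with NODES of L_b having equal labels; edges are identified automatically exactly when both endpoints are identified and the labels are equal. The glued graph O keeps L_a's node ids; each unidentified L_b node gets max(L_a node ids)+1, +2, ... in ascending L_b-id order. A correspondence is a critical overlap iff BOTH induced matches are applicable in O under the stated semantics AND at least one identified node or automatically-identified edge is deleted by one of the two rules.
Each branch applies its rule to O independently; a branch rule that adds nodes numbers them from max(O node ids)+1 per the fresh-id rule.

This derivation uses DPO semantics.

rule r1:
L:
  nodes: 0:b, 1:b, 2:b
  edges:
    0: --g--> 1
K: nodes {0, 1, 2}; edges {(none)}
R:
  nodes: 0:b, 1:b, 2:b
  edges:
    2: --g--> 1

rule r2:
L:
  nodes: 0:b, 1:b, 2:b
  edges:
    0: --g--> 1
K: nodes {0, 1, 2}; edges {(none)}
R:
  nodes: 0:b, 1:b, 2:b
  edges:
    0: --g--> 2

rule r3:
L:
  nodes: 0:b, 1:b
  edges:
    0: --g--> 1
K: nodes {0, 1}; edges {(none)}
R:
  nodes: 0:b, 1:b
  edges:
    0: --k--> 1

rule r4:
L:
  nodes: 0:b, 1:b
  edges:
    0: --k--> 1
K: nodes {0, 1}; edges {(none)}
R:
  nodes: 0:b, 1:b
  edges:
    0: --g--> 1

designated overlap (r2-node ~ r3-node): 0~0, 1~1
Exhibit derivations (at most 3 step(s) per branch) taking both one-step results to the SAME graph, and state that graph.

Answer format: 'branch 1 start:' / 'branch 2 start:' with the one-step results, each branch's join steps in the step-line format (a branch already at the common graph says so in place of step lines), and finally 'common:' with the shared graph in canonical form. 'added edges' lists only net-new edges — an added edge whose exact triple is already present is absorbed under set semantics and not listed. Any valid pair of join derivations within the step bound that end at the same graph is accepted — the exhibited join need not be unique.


branch 1 start:
nodes: 0:b, 1:b, 2:b
edges: (0,2,g)
branch 2 start:
nodes: 0:b, 1:b, 2:b
edges: (0,1,k)
branch 1 step 1: rule r2; match: 0->0, 1->2, 2->1; deleted nodes (none); deleted edges (0,2,g); added nodes (none); added edges (0,1,g); result: nodes: 0:b, 1:b, 2:b edges: (0,1,g)
branch 2 step 1: rule r4; match: 0->0, 1->1; deleted nodes (none); deleted edges (0,1,k); added nodes (none); added edges (0,1,g); result: nodes: 0:b, 1:b, 2:b edges: (0,1,g)
common:
nodes: 0:b, 1:b, 2:b
edges: (0,1,g)


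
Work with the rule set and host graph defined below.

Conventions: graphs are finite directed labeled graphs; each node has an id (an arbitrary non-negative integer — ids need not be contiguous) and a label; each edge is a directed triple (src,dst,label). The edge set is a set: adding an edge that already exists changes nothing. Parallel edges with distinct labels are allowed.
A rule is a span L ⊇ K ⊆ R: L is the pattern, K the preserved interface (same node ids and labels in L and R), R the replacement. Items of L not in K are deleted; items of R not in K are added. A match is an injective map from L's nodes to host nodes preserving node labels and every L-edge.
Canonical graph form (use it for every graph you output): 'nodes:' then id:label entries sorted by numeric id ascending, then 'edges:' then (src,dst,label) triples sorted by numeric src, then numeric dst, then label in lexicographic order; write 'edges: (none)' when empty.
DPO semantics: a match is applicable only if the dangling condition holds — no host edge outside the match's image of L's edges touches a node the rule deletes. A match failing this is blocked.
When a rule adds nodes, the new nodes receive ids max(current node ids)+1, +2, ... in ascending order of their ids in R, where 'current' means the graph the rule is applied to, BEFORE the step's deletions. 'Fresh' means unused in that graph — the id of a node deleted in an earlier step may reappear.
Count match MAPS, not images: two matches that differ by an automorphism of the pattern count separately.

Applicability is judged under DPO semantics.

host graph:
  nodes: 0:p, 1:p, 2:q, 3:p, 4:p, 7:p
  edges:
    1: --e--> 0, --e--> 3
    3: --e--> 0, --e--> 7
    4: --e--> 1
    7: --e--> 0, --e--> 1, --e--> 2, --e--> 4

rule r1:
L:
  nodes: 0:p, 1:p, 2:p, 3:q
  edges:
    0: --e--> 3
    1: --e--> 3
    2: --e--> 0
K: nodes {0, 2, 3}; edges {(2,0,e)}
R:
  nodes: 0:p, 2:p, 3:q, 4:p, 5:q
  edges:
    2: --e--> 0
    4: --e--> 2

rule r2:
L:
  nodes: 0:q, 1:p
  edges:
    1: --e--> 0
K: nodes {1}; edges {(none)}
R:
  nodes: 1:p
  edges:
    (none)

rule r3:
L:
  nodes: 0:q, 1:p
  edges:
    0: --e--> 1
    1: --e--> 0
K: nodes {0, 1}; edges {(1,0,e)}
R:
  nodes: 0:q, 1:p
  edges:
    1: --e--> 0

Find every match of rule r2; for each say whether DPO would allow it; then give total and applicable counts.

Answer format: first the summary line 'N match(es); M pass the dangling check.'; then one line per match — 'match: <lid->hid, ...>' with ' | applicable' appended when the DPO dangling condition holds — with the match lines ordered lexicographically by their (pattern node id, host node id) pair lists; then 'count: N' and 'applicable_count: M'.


1 match(es); 1 pass the dangling check.
match: 0->2, 1->7 | applicable
count: 1
applicable_count: 1


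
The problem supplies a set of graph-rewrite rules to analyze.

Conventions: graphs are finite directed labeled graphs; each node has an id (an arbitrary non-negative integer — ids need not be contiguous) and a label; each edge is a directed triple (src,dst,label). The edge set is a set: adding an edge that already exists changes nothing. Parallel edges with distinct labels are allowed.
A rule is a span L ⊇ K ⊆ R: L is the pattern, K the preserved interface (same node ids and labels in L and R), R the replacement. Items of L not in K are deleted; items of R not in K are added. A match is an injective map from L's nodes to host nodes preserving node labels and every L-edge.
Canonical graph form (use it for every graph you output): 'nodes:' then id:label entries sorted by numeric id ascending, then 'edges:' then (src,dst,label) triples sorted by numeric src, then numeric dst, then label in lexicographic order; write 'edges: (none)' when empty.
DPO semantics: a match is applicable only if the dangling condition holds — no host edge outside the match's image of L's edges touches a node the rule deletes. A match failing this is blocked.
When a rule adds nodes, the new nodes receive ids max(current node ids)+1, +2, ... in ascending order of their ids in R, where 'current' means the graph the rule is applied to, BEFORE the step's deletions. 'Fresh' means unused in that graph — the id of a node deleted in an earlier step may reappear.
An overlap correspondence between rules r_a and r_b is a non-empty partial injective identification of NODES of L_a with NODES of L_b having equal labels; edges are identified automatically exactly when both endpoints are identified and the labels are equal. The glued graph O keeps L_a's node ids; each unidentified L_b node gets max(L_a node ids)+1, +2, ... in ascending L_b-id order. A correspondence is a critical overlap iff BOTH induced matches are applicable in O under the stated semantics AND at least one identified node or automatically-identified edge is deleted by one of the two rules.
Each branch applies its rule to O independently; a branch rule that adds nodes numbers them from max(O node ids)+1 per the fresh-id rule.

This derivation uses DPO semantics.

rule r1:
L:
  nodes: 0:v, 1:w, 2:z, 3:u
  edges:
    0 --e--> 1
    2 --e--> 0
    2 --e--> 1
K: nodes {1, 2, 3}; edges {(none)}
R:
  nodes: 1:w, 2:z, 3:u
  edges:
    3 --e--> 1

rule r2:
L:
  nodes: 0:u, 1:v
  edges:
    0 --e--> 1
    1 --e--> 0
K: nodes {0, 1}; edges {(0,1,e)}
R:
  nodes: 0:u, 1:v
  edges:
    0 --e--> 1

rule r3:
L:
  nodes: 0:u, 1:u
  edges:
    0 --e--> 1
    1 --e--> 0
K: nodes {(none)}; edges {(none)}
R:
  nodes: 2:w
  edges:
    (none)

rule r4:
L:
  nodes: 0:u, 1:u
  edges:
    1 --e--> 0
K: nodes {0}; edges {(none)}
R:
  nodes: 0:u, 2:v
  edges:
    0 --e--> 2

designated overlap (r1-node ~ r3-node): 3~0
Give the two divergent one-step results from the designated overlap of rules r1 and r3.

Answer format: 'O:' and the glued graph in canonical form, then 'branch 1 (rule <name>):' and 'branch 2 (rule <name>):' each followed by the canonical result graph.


O:
nodes: 0:v, 1:w, 2:z, 3:u, 4:u
edges: (0,1,e); (2,0,e); (2,1,e); (3,4,e); (4,3,e)
branch 1 (rule r1):
nodes: 1:w, 2:z, 3:u, 4:u
edges: (3,1,e); (3,4,e); (4,3,e)
branch 2 (rule r3):
nodes: 0:v, 1:w, 2:z, 5:w
edges: (0,1,e); (2,0,e); (2,1,e)
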